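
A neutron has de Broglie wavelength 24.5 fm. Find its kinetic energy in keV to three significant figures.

p = h/λ = 6.626 × 10⁻³⁴ / 2.450 × 10⁻¹⁴ = 2.704 × 10⁻²⁰ kg·m/s.
KE = p²/(2m) = (2.704 × 10⁻²⁰)² / (2 × 1.675 × 10⁻²⁷) = 2.183 × 10⁻¹³ J = 1360 keV.

KE = 1360 keV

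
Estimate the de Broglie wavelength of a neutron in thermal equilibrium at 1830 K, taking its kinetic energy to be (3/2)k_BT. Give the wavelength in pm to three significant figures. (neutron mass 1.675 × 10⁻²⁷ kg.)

λ = 58.8 pm

KE = (3/2)k_BT = 1.5 × 1.381 × 10⁻²³ × 1830 = 3.791 × 10⁻²⁰ J.
p = √(2mKE) = √(2 × 1.675 × 10⁻²⁷ × 3.791 × 10⁻²⁰) = 1.127 × 10⁻²³ kg·m/s.
λ = h/p = 5.88 × 10⁻¹¹ m = 58.8 pm.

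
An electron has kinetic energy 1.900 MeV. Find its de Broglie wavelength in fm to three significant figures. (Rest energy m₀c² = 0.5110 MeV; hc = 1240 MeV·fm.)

λ = 526 fm

Total energy E = KE + m₀c² = 1.900 + 0.5110 = 2.4110 MeV.
(pc)² = E² − (m₀c²)² = (2.4110)² − (0.5110)² = 5.552 MeV², so pc = 2.356 MeV.
λ = hc/(pc) = 1240 MeV·fm / 2.356 MeV = 526 fm.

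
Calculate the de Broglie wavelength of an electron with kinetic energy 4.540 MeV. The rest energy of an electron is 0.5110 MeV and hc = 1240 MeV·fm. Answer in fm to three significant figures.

λ = 247 fm

Total energy E = KE + m₀c² = 4.540 + 0.5110 = 5.0510 MeV.
(pc)² = E² − (m₀c²)² = (5.0510)² − (0.5110)² = 25.25 MeV², so pc = 5.025 MeV.
λ = hc/(pc) = 1240 MeV·fm / 5.025 MeV = 247 fm.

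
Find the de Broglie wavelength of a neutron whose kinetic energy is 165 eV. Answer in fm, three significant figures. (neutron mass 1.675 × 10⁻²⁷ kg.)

λ = 2230 fm

KE = 165 eV = 2.643 × 10⁻¹⁷ J.
p = √(2mKE) = √(2 × 1.675 × 10⁻²⁷ × 2.643 × 10⁻¹⁷) = 2.976 × 10⁻²² kg·m/s.
λ = h/p = 6.626 × 10⁻³⁴ / 2.976 × 10⁻²² = 2.23 × 10⁻¹² m = 2230 fm.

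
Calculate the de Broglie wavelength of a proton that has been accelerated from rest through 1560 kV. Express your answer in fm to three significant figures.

λ = 22.9 fm

KE = eV = 1.602 × 10⁻¹⁹ × 1.560 × 10⁶ = 2.499 × 10⁻¹³ J.
p = √(2mKE) = √(2 × 1.673 × 10⁻²⁷ × 2.499 × 10⁻¹³) = 2.892 × 10⁻²⁰ kg·m/s.
λ = h/p = 6.626 × 10⁻³⁴ / 2.892 × 10⁻²⁰ = 2.29 × 10⁻¹⁴ m = 22.9 fm.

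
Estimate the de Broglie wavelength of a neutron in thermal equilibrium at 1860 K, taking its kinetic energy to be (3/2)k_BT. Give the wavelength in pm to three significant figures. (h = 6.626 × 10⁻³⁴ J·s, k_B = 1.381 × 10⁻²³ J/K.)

λ = 58.3 pm

KE = (3/2)k_BT = 1.5 × 1.381 × 10⁻²³ × 1860 = 3.853 × 10⁻²⁰ J.
p = √(2mKE) = √(2 × 1.675 × 10⁻²⁷ × 3.853 × 10⁻²⁰) = 1.136 × 10⁻²³ kg·m/s.
λ = h/p = 5.83 × 10⁻¹¹ m = 58.3 pm.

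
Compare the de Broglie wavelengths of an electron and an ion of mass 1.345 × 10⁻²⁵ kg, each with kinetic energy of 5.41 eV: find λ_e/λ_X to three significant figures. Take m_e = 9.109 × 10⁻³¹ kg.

λ_e/λ_X = 384

At fixed KE, p = √(2mKE) so λ = h/p ∝ 1/√m.
λ_e/λ_X = √(m_X/m_e) = √(1.345 × 10⁻²⁵/9.109 × 10⁻³¹) = √(1.477 × 10⁵) = 384.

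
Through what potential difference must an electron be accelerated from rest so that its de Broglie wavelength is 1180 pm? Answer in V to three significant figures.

p = h/λ = 6.626 × 10⁻³⁴ / 1.180 × 10⁻⁹ = 5.615 × 10⁻²⁵ kg·m/s.
KE = p²/(2m) = 1.731 × 10⁻¹⁹ J.
V = KE/e = 1.731 × 10⁻¹⁹ / (1.602 × 10⁻¹⁹) = 1.08 V.

V = 1.08 V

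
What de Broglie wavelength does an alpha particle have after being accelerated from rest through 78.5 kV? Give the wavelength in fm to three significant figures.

λ = 36.2 fm

KE = 2eV = 2 × 1.602 × 10⁻¹⁹ × 7.850 × 10⁴ = 2.515 × 10⁻¹⁴ J.
p = √(2mKE) = √(2 × 6.645 × 10⁻²⁷ × 2.515 × 10⁻¹⁴) = 1.828 × 10⁻²⁰ kg·m/s.
λ = h/p = 6.626 × 10⁻³⁴ / 1.828 × 10⁻²⁰ = 3.62 × 10⁻¹⁴ m = 36.2 fm.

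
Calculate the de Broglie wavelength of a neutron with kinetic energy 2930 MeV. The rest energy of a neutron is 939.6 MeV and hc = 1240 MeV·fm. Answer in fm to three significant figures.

λ = 0.330 fm

Total energy E = KE + m₀c² = 2930 + 939.6 = 3869.6 MeV.
(pc)² = E² − (m₀c²)² = (3869.6)² − (939.6)² = 1.409 × 10⁷ MeV², so pc = 3754 MeV.
λ = hc/(pc) = 1240 MeV·fm / 3754 MeV = 0.330 fm.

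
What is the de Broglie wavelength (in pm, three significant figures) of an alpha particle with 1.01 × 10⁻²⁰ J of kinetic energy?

p = √(2mKE) = √(2 × 6.645 × 10⁻²⁷ × 1.010 × 10⁻²⁰) = 1.159 × 10⁻²³ kg·m/s.
λ = h/p = 6.626 × 10⁻³⁴ / 1.159 × 10⁻²³ = 5.72 × 10⁻¹¹ m = 57.2 pm.

λ = 57.2 pm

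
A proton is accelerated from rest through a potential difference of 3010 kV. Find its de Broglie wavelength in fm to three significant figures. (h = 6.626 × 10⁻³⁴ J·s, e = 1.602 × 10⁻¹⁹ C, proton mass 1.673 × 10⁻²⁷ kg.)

λ = 16.5 fm

KE = eV = 1.602 × 10⁻¹⁹ × 3.010 × 10⁶ = 4.822 × 10⁻¹³ J.
p = √(2mKE) = √(2 × 1.673 × 10⁻²⁷ × 4.822 × 10⁻¹³) = 4.017 × 10⁻²⁰ kg·m/s.
λ = h/p = 6.626 × 10⁻³⁴ / 4.017 × 10⁻²⁰ = 1.65 × 10⁻¹⁴ m = 16.5 fm.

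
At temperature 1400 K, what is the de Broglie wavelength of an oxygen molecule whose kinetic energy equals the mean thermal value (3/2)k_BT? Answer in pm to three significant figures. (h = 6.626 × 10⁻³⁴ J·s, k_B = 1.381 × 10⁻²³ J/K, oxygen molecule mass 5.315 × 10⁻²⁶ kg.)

λ = 11.9 pm

KE = (3/2)k_BT = 1.5 × 1.381 × 10⁻²³ × 1400 = 2.900 × 10⁻²⁰ J.
p = √(2mKE) = √(2 × 5.315 × 10⁻²⁶ × 2.900 × 10⁻²⁰) = 5.552 × 10⁻²³ kg·m/s.
λ = h/p = 1.19 × 10⁻¹¹ m = 11.9 pm.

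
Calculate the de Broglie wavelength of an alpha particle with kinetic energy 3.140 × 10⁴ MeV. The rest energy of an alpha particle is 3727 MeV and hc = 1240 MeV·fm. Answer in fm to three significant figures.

Total energy E = KE + m₀c² = 3.140 × 10⁴ + 3727 = 35127 MeV.
(pc)² = E² − (m₀c²)² = (35127)² − (3727)² = 1.220 × 10⁹ MeV², so pc = 3.493 × 10⁴ MeV.
λ = hc/(pc) = 1240 MeV·fm / 3.493 × 10⁴ MeV = 0.0355 fm.

λ = 0.0355 fm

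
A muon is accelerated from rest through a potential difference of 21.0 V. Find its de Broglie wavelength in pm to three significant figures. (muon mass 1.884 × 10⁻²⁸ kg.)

KE = eV = 1.602 × 10⁻¹⁹ × 21.00 = 3.364 × 10⁻¹⁸ J.
p = √(2mKE) = √(2 × 1.884 × 10⁻²⁸ × 3.364 × 10⁻¹⁸) = 3.560 × 10⁻²³ kg·m/s.
λ = h/p = 6.626 × 10⁻³⁴ / 3.560 × 10⁻²³ = 1.86 × 10⁻¹¹ m = 18.6 pm.

λ = 18.6 pm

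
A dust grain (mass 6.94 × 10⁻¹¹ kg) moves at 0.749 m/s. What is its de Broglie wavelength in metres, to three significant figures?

λ = 1.27 × 10⁻²³ m

p = mv = 6.94 × 10⁻¹¹ × 0.749 = 5.198 × 10⁻¹¹ kg·m/s.
λ = h/p = 6.626 × 10⁻³⁴ / 5.198 × 10⁻¹¹ = 1.27 × 10⁻²³ m.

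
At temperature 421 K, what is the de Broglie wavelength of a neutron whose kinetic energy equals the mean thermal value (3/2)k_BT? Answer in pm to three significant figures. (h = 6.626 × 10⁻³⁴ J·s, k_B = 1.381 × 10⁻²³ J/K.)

λ = 123 pm

KE = (3/2)k_BT = 1.5 × 1.381 × 10⁻²³ × 421 = 8.721 × 10⁻²¹ J.
p = √(2mKE) = √(2 × 1.675 × 10⁻²⁷ × 8.721 × 10⁻²¹) = 5.405 × 10⁻²⁴ kg·m/s.
λ = h/p = 1.23 × 10⁻¹⁰ m = 123 pm.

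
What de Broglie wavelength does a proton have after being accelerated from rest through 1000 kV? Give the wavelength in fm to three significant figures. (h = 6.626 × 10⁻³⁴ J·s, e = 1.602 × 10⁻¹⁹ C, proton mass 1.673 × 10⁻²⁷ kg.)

KE = eV = 1.602 × 10⁻¹⁹ × 1.000 × 10⁶ = 1.602 × 10⁻¹³ J.
p = √(2mKE) = √(2 × 1.673 × 10⁻²⁷ × 1.602 × 10⁻¹³) = 2.315 × 10⁻²⁰ kg·m/s.
λ = h/p = 6.626 × 10⁻³⁴ / 2.315 × 10⁻²⁰ = 2.86 × 10⁻¹⁴ m = 28.6 fm.

λ = 28.6 fm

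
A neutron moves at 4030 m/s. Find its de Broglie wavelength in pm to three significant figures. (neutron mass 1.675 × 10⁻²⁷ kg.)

λ = 98.2 pm

p = mv = 1.675 × 10⁻²⁷ × 4030 = 6.750 × 10⁻²⁴ kg·m/s.
λ = h/p = 6.626 × 10⁻³⁴ / 6.750 × 10⁻²⁴ = 9.82 × 10⁻¹¹ m = 98.2 pm.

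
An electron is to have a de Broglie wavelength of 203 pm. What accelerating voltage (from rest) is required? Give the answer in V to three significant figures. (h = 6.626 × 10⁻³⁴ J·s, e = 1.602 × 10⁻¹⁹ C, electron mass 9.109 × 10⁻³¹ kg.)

p = h/λ = 6.626 × 10⁻³⁴ / 2.030 × 10⁻¹⁰ = 3.264 × 10⁻²⁴ kg·m/s.
KE = p²/(2m) = 5.848 × 10⁻¹⁸ J.
V = KE/e = 5.848 × 10⁻¹⁸ / (1.602 × 10⁻¹⁹) = 36.5 V.

V = 36.5 V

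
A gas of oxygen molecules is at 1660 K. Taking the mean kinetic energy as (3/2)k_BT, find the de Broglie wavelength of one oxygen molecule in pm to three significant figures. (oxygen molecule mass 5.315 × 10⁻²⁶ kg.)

λ = 11.0 pm

KE = (3/2)k_BT = 1.5 × 1.381 × 10⁻²³ × 1660 = 3.439 × 10⁻²⁰ J.
p = √(2mKE) = √(2 × 5.315 × 10⁻²⁶ × 3.439 × 10⁻²⁰) = 6.046 × 10⁻²³ kg·m/s.
λ = h/p = 1.10 × 10⁻¹¹ m = 11.0 pm.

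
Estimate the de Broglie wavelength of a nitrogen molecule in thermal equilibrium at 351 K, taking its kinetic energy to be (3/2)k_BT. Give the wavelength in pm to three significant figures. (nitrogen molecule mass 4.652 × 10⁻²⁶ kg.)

λ = 25.5 pm

KE = (3/2)k_BT = 1.5 × 1.381 × 10⁻²³ × 351 = 7.271 × 10⁻²¹ J.
p = √(2mKE) = √(2 × 4.652 × 10⁻²⁶ × 7.271 × 10⁻²¹) = 2.601 × 10⁻²³ kg·m/s.
λ = h/p = 2.55 × 10⁻¹¹ m = 25.5 pm.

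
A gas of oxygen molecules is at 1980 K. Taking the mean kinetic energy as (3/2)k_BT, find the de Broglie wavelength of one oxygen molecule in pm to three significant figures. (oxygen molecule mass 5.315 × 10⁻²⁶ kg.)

KE = (3/2)k_BT = 1.5 × 1.381 × 10⁻²³ × 1980 = 4.102 × 10⁻²⁰ J.
p = √(2mKE) = √(2 × 5.315 × 10⁻²⁶ × 4.102 × 10⁻²⁰) = 6.603 × 10⁻²³ kg·m/s.
λ = h/p = 1.00 × 10⁻¹¹ m = 10.0 pm.

λ = 10.0 pm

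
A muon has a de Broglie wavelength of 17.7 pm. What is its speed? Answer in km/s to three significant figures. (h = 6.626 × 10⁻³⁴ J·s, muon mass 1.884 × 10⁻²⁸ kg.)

p = h/λ = 6.626 × 10⁻³⁴ / 1.770 × 10⁻¹¹ = 3.744 × 10⁻²³ kg·m/s.
v = p/m = 3.744 × 10⁻²³ / 1.884 × 10⁻²⁸ = 1.99 × 10⁵ m/s = 199 km/s.

v = 199 km/s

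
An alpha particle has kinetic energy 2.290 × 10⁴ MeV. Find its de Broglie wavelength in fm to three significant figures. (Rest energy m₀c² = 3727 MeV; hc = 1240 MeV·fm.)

λ = 0.0470 fm

Total energy E = KE + m₀c² = 2.290 × 10⁴ + 3727 = 26627 MeV.
(pc)² = E² − (m₀c²)² = (26627)² − (3727)² = 6.951 × 10⁸ MeV², so pc = 2.636 × 10⁴ MeV.
λ = hc/(pc) = 1240 MeV·fm / 2.636 × 10⁴ MeV = 0.0470 fm.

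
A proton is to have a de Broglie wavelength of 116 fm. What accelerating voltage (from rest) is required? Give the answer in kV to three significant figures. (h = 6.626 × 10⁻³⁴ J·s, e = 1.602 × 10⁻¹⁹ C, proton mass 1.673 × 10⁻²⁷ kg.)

V = 60.9 kV

p = h/λ = 6.626 × 10⁻³⁴ / 1.160 × 10⁻¹³ = 5.712 × 10⁻²¹ kg·m/s.
KE = p²/(2m) = 9.751 × 10⁻¹⁵ J.
V = KE/e = 9.751 × 10⁻¹⁵ / (1.602 × 10⁻¹⁹) = 60.9 kV.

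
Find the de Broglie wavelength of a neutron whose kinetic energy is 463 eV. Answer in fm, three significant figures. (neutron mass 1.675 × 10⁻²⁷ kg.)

KE = 463 eV = 7.417 × 10⁻¹⁷ J.
p = √(2mKE) = √(2 × 1.675 × 10⁻²⁷ × 7.417 × 10⁻¹⁷) = 4.985 × 10⁻²² kg·m/s.
λ = h/p = 6.626 × 10⁻³⁴ / 4.985 × 10⁻²² = 1.33 × 10⁻¹² m = 1330 fm.

λ = 1330 fm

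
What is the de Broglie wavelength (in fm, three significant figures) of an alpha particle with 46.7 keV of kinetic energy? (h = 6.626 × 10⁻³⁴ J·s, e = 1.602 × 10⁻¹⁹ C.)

λ = 66.5 fm

KE = 46.7 keV = 7.481 × 10⁻¹⁵ J.
p = √(2mKE) = √(2 × 6.645 × 10⁻²⁷ × 7.481 × 10⁻¹⁵) = 9.971 × 10⁻²¹ kg·m/s.
λ = h/p = 6.626 × 10⁻³⁴ / 9.971 × 10⁻²¹ = 6.65 × 10⁻¹⁴ m = 66.5 fm.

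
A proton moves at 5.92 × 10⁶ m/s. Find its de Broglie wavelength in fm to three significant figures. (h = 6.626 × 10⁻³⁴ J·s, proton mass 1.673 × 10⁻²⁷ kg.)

λ = 66.9 fm

p = mv = 1.673 × 10⁻²⁷ × 5.92 × 10⁶ = 9.904 × 10⁻²¹ kg·m/s.
λ = h/p = 6.626 × 10⁻³⁴ / 9.904 × 10⁻²¹ = 6.69 × 10⁻¹⁴ m = 66.9 fm.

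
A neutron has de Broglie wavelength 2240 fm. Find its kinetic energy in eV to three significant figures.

p = h/λ = 6.626 × 10⁻³⁴ / 2.240 × 10⁻¹² = 2.958 × 10⁻²² kg·m/s.
KE = p²/(2m) = (2.958 × 10⁻²²)² / (2 × 1.675 × 10⁻²⁷) = 2.612 × 10⁻¹⁷ J = 163 eV.

KE = 163 eV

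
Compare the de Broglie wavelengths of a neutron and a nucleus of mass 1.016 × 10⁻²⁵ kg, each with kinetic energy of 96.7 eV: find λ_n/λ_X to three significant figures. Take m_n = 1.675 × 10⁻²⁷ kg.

At fixed KE, p = √(2mKE) so λ = h/p ∝ 1/√m.
λ_n/λ_X = √(m_X/m_n) = √(1.016 × 10⁻²⁵/1.675 × 10⁻²⁷) = √(60.66) = 7.79.

λ_n/λ_X = 7.79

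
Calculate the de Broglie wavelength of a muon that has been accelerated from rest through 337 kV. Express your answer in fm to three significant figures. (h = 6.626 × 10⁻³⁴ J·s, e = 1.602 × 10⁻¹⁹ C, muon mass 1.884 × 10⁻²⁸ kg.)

λ = 147 fm

KE = eV = 1.602 × 10⁻¹⁹ × 3.370 × 10⁵ = 5.399 × 10⁻¹⁴ J.
p = √(2mKE) = √(2 × 1.884 × 10⁻²⁸ × 5.399 × 10⁻¹⁴) = 4.510 × 10⁻²¹ kg·m/s.
λ = h/p = 6.626 × 10⁻³⁴ / 4.510 × 10⁻²¹ = 1.47 × 10⁻¹³ m = 147 fm.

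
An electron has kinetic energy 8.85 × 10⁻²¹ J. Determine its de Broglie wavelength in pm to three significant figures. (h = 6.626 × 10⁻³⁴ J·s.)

p = √(2mKE) = √(2 × 9.109 × 10⁻³¹ × 8.850 × 10⁻²¹) = 1.270 × 10⁻²⁵ kg·m/s.
λ = h/p = 6.626 × 10⁻³⁴ / 1.270 × 10⁻²⁵ = 5.22 × 10⁻⁹ m = 5220 pm.

λ = 5220 pm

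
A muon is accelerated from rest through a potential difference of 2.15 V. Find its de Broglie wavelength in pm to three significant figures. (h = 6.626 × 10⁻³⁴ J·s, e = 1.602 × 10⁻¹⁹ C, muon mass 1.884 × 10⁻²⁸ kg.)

λ = 58.2 pm

KE = eV = 1.602 × 10⁻¹⁹ × 2.150 = 3.444 × 10⁻¹⁹ J.
p = √(2mKE) = √(2 × 1.884 × 10⁻²⁸ × 3.444 × 10⁻¹⁹) = 1.139 × 10⁻²³ kg·m/s.
λ = h/p = 6.626 × 10⁻³⁴ / 1.139 × 10⁻²³ = 5.82 × 10⁻¹¹ m = 58.2 pm.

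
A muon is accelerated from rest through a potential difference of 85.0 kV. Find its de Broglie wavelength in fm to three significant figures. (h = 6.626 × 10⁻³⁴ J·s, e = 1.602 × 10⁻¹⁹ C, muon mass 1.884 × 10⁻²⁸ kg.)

KE = eV = 1.602 × 10⁻¹⁹ × 8.500 × 10⁴ = 1.362 × 10⁻¹⁴ J.
p = √(2mKE) = √(2 × 1.884 × 10⁻²⁸ × 1.362 × 10⁻¹⁴) = 2.265 × 10⁻²¹ kg·m/s.
λ = h/p = 6.626 × 10⁻³⁴ / 2.265 × 10⁻²¹ = 2.93 × 10⁻¹³ m = 293 fm.

λ = 293 fm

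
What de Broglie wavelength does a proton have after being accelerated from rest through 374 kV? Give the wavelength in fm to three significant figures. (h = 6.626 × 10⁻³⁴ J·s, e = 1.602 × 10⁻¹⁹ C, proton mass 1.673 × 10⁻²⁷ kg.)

KE = eV = 1.602 × 10⁻¹⁹ × 3.740 × 10⁵ = 5.991 × 10⁻¹⁴ J.
p = √(2mKE) = √(2 × 1.673 × 10⁻²⁷ × 5.991 × 10⁻¹⁴) = 1.416 × 10⁻²⁰ kg·m/s.
λ = h/p = 6.626 × 10⁻³⁴ / 1.416 × 10⁻²⁰ = 4.68 × 10⁻¹⁴ m = 46.8 fm.

λ = 46.8 fm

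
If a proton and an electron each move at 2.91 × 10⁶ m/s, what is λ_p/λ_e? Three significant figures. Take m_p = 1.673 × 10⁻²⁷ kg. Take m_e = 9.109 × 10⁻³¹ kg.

λ_p/λ_e = 5.44 × 10⁻⁴

At fixed v, p = mv so λ = h/(mv) ∝ 1/m.
λ_p/λ_e = m_e/m_p = 9.109 × 10⁻³¹/1.673 × 10⁻²⁷ = 5.44 × 10⁻⁴.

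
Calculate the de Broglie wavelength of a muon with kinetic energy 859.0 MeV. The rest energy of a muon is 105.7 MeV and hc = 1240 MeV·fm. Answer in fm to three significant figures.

λ = 1.29 fm

Total energy E = KE + m₀c² = 859.0 + 105.7 = 964.7 MeV.
(pc)² = E² − (m₀c²)² = (964.7)² − (105.7)² = 9.195 × 10⁵ MeV², so pc = 958.9 MeV.
λ = hc/(pc) = 1240 MeV·fm / 958.9 MeV = 1.29 fm.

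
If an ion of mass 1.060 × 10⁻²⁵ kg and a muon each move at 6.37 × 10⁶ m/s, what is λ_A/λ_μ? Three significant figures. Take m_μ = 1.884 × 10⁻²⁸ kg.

At fixed v, p = mv so λ = h/(mv) ∝ 1/m.
λ_A/λ_μ = m_μ/m_A = 1.884 × 10⁻²⁸/1.060 × 10⁻²⁵ = 1.78 × 10⁻³.

λ_A/λ_μ = 1.78 × 10⁻³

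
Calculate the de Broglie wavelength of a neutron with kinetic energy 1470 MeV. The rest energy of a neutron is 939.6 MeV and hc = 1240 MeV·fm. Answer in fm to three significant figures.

Total energy E = KE + m₀c² = 1470 + 939.6 = 2409.6 MeV.
(pc)² = E² − (m₀c²)² = (2409.6)² − (939.6)² = 4.923 × 10⁶ MeV², so pc = 2219 MeV.
λ = hc/(pc) = 1240 MeV·fm / 2219 MeV = 0.559 fm.

λ = 0.559 fm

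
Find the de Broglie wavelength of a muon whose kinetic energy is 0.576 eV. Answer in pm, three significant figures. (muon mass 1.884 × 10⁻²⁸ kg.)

λ = 112 pm

KE = 0.576 eV = 9.228 × 10⁻²⁰ J.
p = √(2mKE) = √(2 × 1.884 × 10⁻²⁸ × 9.228 × 10⁻²⁰) = 5.897 × 10⁻²⁴ kg·m/s.
λ = h/p = 6.626 × 10⁻³⁴ / 5.897 × 10⁻²⁴ = 1.12 × 10⁻¹⁰ m = 112 pm.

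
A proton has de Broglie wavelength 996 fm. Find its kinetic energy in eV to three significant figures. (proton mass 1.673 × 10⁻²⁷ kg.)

p = h/λ = 6.626 × 10⁻³⁴ / 9.960 × 10⁻¹³ = 6.653 × 10⁻²² kg·m/s.
KE = p²/(2m) = (6.653 × 10⁻²²)² / (2 × 1.673 × 10⁻²⁷) = 1.323 × 10⁻¹⁶ J = 826 eV.

KE = 826 eV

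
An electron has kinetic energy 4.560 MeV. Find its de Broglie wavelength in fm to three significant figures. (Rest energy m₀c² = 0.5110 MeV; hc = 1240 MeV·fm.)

Total energy E = KE + m₀c² = 4.560 + 0.5110 = 5.0710 MeV.
(pc)² = E² − (m₀c²)² = (5.0710)² − (0.5110)² = 25.45 MeV², so pc = 5.045 MeV.
λ = hc/(pc) = 1240 MeV·fm / 5.045 MeV = 246 fm.

λ = 246 fm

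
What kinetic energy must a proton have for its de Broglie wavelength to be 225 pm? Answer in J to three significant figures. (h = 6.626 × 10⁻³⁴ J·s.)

KE = 2.59 × 10⁻²¹ J

p = h/λ = 6.626 × 10⁻³⁴ / 2.250 × 10⁻¹⁰ = 2.945 × 10⁻²⁴ kg·m/s.
KE = p²/(2m) = (2.945 × 10⁻²⁴)² / (2 × 1.673 × 10⁻²⁷) = 2.592 × 10⁻²¹ J = 2.59 × 10⁻²¹ J.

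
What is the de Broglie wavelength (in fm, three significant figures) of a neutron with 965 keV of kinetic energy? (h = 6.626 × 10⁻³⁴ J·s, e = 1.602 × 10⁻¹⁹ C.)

KE = 965 keV = 1.546 × 10⁻¹³ J.
p = √(2mKE) = √(2 × 1.675 × 10⁻²⁷ × 1.546 × 10⁻¹³) = 2.276 × 10⁻²⁰ kg·m/s.
λ = h/p = 6.626 × 10⁻³⁴ / 2.276 × 10⁻²⁰ = 2.91 × 10⁻¹⁴ m = 29.1 fm.

λ = 29.1 fm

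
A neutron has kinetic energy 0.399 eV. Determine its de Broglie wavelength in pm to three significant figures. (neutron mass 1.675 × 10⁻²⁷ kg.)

λ = 45.3 pm

KE = 0.399 eV = 6.392 × 10⁻²⁰ J.
p = √(2mKE) = √(2 × 1.675 × 10⁻²⁷ × 6.392 × 10⁻²⁰) = 1.463 × 10⁻²³ kg·m/s.
λ = h/p = 6.626 × 10⁻³⁴ / 1.463 × 10⁻²³ = 4.53 × 10⁻¹¹ m = 45.3 pm.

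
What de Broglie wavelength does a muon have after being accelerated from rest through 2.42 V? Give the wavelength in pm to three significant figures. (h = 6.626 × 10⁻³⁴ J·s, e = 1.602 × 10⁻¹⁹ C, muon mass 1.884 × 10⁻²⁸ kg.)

KE = eV = 1.602 × 10⁻¹⁹ × 2.420 = 3.877 × 10⁻¹⁹ J.
p = √(2mKE) = √(2 × 1.884 × 10⁻²⁸ × 3.877 × 10⁻¹⁹) = 1.209 × 10⁻²³ kg·m/s.
λ = h/p = 6.626 × 10⁻³⁴ / 1.209 × 10⁻²³ = 5.48 × 10⁻¹¹ m = 54.8 pm.

λ = 54.8 pm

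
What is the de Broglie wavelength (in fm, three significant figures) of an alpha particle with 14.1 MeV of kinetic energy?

KE = 14.1 MeV = 2.259 × 10⁻¹² J.
p = √(2mKE) = √(2 × 6.645 × 10⁻²⁷ × 2.259 × 10⁻¹²) = 1.733 × 10⁻¹⁹ kg·m/s.
λ = h/p = 6.626 × 10⁻³⁴ / 1.733 × 10⁻¹⁹ = 3.82 × 10⁻¹⁵ m = 3.82 fm.

λ = 3.82 fm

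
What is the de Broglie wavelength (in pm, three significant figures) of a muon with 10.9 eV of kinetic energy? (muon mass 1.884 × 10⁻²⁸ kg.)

λ = 25.8 pm

KE = 10.9 eV = 1.746 × 10⁻¹⁸ J.
p = √(2mKE) = √(2 × 1.884 × 10⁻²⁸ × 1.746 × 10⁻¹⁸) = 2.565 × 10⁻²³ kg·m/s.
λ = h/p = 6.626 × 10⁻³⁴ / 2.565 × 10⁻²³ = 2.58 × 10⁻¹¹ m = 25.8 pm.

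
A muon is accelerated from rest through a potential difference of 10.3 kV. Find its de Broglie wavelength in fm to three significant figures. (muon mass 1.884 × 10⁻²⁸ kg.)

KE = eV = 1.602 × 10⁻¹⁹ × 1.030 × 10⁴ = 1.650 × 10⁻¹⁵ J.
p = √(2mKE) = √(2 × 1.884 × 10⁻²⁸ × 1.650 × 10⁻¹⁵) = 7.885 × 10⁻²² kg·m/s.
λ = h/p = 6.626 × 10⁻³⁴ / 7.885 × 10⁻²² = 8.40 × 10⁻¹³ m = 840 fm.

λ = 840 fm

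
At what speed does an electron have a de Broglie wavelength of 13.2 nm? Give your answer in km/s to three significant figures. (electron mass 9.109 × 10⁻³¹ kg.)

p = h/λ = 6.626 × 10⁻³⁴ / 1.320 × 10⁻⁸ = 5.020 × 10⁻²⁶ kg·m/s.
v = p/m = 5.020 × 10⁻²⁶ / 9.109 × 10⁻³¹ = 5.51 × 10⁴ m/s = 55.1 km/s.

v = 55.1 km/s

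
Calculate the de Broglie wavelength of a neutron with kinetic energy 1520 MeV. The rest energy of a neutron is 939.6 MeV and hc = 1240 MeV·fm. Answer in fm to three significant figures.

λ = 0.546 fm

Total energy E = KE + m₀c² = 1520 + 939.6 = 2459.6 MeV.
(pc)² = E² − (m₀c²)² = (2459.6)² − (939.6)² = 5.167 × 10⁶ MeV², so pc = 2273 MeV.
λ = hc/(pc) = 1240 MeV·fm / 2273 MeV = 0.546 fm.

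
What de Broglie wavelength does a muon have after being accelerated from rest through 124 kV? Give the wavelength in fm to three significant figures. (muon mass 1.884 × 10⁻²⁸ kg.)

KE = eV = 1.602 × 10⁻¹⁹ × 1.240 × 10⁵ = 1.986 × 10⁻¹⁴ J.
p = √(2mKE) = √(2 × 1.884 × 10⁻²⁸ × 1.986 × 10⁻¹⁴) = 2.736 × 10⁻²¹ kg·m/s.
λ = h/p = 6.626 × 10⁻³⁴ / 2.736 × 10⁻²¹ = 2.42 × 10⁻¹³ m = 242 fm.

λ = 242 fm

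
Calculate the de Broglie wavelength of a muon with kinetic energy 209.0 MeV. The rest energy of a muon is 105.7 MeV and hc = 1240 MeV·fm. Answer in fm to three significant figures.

λ = 4.18 fm

Total energy E = KE + m₀c² = 209.0 + 105.7 = 314.7 MeV.
(pc)² = E² − (m₀c²)² = (314.7)² − (105.7)² = 8.786 × 10⁴ MeV², so pc = 296.4 MeV.
λ = hc/(pc) = 1240 MeV·fm / 296.4 MeV = 4.18 fm.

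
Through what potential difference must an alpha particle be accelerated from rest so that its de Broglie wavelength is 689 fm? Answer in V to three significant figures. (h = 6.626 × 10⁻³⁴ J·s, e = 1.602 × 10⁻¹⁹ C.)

V = 217 V

p = h/λ = 6.626 × 10⁻³⁴ / 6.890 × 10⁻¹³ = 9.617 × 10⁻²² kg·m/s.
KE = p²/(2m) = 6.959 × 10⁻¹⁷ J.
V = KE/2e = 6.959 × 10⁻¹⁷ / (2 × 1.602 × 10⁻¹⁹) = 217 V.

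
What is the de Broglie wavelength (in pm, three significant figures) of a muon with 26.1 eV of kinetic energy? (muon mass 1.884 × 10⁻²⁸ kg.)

λ = 16.7 pm

KE = 26.1 eV = 4.181 × 10⁻¹⁸ J.
p = √(2mKE) = √(2 × 1.884 × 10⁻²⁸ × 4.181 × 10⁻¹⁸) = 3.969 × 10⁻²³ kg·m/s.
λ = h/p = 6.626 × 10⁻³⁴ / 3.969 × 10⁻²³ = 1.67 × 10⁻¹¹ m = 16.7 pm.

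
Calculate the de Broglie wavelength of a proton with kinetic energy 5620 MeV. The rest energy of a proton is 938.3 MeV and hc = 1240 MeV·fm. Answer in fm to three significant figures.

λ = 0.191 fm

Total energy E = KE + m₀c² = 5620 + 938.3 = 6558.3 MeV.
(pc)² = E² − (m₀c²)² = (6558.3)² − (938.3)² = 4.213 × 10⁷ MeV², so pc = 6491 MeV.
λ = hc/(pc) = 1240 MeV·fm / 6491 MeV = 0.191 fm.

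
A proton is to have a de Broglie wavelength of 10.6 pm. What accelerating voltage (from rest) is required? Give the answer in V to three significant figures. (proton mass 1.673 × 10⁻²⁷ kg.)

V = 7.29 V

p = h/λ = 6.626 × 10⁻³⁴ / 1.060 × 10⁻¹¹ = 6.251 × 10⁻²³ kg·m/s.
KE = p²/(2m) = 1.168 × 10⁻¹⁸ J.
V = KE/e = 1.168 × 10⁻¹⁸ / (1.602 × 10⁻¹⁹) = 7.29 V.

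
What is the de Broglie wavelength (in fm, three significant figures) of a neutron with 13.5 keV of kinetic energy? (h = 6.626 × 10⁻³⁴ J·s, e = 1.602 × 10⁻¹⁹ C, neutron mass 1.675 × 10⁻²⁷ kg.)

λ = 246 fm

KE = 13.5 keV = 2.163 × 10⁻¹⁵ J.
p = √(2mKE) = √(2 × 1.675 × 10⁻²⁷ × 2.163 × 10⁻¹⁵) = 2.692 × 10⁻²¹ kg·m/s.
λ = h/p = 6.626 × 10⁻³⁴ / 2.692 × 10⁻²¹ = 2.46 × 10⁻¹³ m = 246 fm.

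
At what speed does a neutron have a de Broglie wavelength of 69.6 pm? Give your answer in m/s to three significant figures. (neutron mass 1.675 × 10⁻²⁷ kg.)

p = h/λ = 6.626 × 10⁻³⁴ / 6.960 × 10⁻¹¹ = 9.520 × 10⁻²⁴ kg·m/s.
v = p/m = 9.520 × 10⁻²⁴ / 1.675 × 10⁻²⁷ = 5.68 × 10³ m/s = 5680 m/s.

v = 5680 m/s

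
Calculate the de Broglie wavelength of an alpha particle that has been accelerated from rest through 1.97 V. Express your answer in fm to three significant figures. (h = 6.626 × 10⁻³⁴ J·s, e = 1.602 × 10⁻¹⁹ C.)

λ = 7230 fm

KE = 2eV = 2 × 1.602 × 10⁻¹⁹ × 1.970 = 6.312 × 10⁻¹⁹ J.
p = √(2mKE) = √(2 × 6.645 × 10⁻²⁷ × 6.312 × 10⁻¹⁹) = 9.159 × 10⁻²³ kg·m/s.
λ = h/p = 6.626 × 10⁻³⁴ / 9.159 × 10⁻²³ = 7.23 × 10⁻¹² m = 7230 fm.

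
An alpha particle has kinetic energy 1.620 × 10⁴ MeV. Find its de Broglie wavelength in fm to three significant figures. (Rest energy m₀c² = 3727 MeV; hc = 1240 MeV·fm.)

Total energy E = KE + m₀c² = 1.620 × 10⁴ + 3727 = 19927 MeV.
(pc)² = E² − (m₀c²)² = (19927)² − (3727)² = 3.832 × 10⁸ MeV², so pc = 1.958 × 10⁴ MeV.
λ = hc/(pc) = 1240 MeV·fm / 1.958 × 10⁴ MeV = 0.0633 fm.

λ = 0.0633 fm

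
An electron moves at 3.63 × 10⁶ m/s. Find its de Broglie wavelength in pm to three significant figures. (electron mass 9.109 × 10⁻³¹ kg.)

λ = 200 pm

p = mv = 9.109 × 10⁻³¹ × 3.63 × 10⁶ = 3.307 × 10⁻²⁴ kg·m/s.
λ = h/p = 6.626 × 10⁻³⁴ / 3.307 × 10⁻²⁴ = 2.00 × 10⁻¹⁰ m = 200 pm.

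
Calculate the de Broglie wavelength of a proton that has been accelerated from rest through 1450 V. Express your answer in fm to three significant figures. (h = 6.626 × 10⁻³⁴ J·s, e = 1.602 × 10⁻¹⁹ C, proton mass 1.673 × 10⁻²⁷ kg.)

λ = 752 fm

KE = eV = 1.602 × 10⁻¹⁹ × 1450 = 2.323 × 10⁻¹⁶ J.
p = √(2mKE) = √(2 × 1.673 × 10⁻²⁷ × 2.323 × 10⁻¹⁶) = 8.816 × 10⁻²² kg·m/s.
λ = h/p = 6.626 × 10⁻³⁴ / 8.816 × 10⁻²² = 7.52 × 10⁻¹³ m = 752 fm.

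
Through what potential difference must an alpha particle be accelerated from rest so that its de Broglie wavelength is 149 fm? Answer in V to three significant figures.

p = h/λ = 6.626 × 10⁻³⁴ / 1.490 × 10⁻¹³ = 4.447 × 10⁻²¹ kg·m/s.
KE = p²/(2m) = 1.488 × 10⁻¹⁵ J.
V = KE/2e = 1.488 × 10⁻¹⁵ / (2 × 1.602 × 10⁻¹⁹) = 4640 V.

V = 4640 V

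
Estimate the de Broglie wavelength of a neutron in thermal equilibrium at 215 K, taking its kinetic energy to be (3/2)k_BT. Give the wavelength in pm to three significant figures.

λ = 172 pm

KE = (3/2)k_BT = 1.5 × 1.381 × 10⁻²³ × 215 = 4.454 × 10⁻²¹ J.
p = √(2mKE) = √(2 × 1.675 × 10⁻²⁷ × 4.454 × 10⁻²¹) = 3.863 × 10⁻²⁴ kg·m/s.
λ = h/p = 1.72 × 10⁻¹⁰ m = 172 pm.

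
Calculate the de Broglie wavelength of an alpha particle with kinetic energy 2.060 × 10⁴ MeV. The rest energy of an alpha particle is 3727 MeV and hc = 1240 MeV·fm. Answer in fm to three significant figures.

λ = 0.0516 fm

Total energy E = KE + m₀c² = 2.060 × 10⁴ + 3727 = 24327 MeV.
(pc)² = E² − (m₀c²)² = (24327)² − (3727)² = 5.779 × 10⁸ MeV², so pc = 2.404 × 10⁴ MeV.
λ = hc/(pc) = 1240 MeV·fm / 2.404 × 10⁴ MeV = 0.0516 fm.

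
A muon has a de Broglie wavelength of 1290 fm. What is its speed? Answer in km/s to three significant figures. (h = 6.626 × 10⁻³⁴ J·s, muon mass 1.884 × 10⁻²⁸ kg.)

v = 2730 km/s

p = h/λ = 6.626 × 10⁻³⁴ / 1.290 × 10⁻¹² = 5.136 × 10⁻²² kg·m/s.
v = p/m = 5.136 × 10⁻²² / 1.884 × 10⁻²⁸ = 2.73 × 10⁶ m/s = 2730 km/s.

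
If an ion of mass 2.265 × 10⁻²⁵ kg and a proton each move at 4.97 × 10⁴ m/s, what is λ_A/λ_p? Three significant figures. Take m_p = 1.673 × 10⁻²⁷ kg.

At fixed v, p = mv so λ = h/(mv) ∝ 1/m.
λ_A/λ_p = m_p/m_A = 1.673 × 10⁻²⁷/2.265 × 10⁻²⁵ = 7.39 × 10⁻³.

λ_A/λ_p = 7.39 × 10⁻³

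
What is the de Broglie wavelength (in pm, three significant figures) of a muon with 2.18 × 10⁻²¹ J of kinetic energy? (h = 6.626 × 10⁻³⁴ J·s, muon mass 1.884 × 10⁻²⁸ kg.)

λ = 731 pm

p = √(2mKE) = √(2 × 1.884 × 10⁻²⁸ × 2.180 × 10⁻²¹) = 9.063 × 10⁻²⁵ kg·m/s.
λ = h/p = 6.626 × 10⁻³⁴ / 9.063 × 10⁻²⁵ = 7.31 × 10⁻¹⁰ m = 731 pm.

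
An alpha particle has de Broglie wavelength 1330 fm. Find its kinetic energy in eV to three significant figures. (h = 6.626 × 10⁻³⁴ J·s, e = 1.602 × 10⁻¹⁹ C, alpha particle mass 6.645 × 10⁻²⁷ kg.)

p = h/λ = 6.626 × 10⁻³⁴ / 1.330 × 10⁻¹² = 4.982 × 10⁻²² kg·m/s.
KE = p²/(2m) = (4.982 × 10⁻²²)² / (2 × 6.645 × 10⁻²⁷) = 1.868 × 10⁻¹⁷ J = 117 eV.

KE = 117 eV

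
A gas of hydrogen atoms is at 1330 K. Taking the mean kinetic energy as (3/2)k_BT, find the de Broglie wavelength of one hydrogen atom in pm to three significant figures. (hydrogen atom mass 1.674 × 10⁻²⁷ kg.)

λ = 69.0 pm

KE = (3/2)k_BT = 1.5 × 1.381 × 10⁻²³ × 1330 = 2.755 × 10⁻²⁰ J.
p = √(2mKE) = √(2 × 1.674 × 10⁻²⁷ × 2.755 × 10⁻²⁰) = 9.604 × 10⁻²⁴ kg·m/s.
λ = h/p = 6.90 × 10⁻¹¹ m = 69.0 pm.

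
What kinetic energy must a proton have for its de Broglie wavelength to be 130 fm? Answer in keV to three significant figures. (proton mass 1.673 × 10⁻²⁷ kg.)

p = h/λ = 6.626 × 10⁻³⁴ / 1.300 × 10⁻¹³ = 5.097 × 10⁻²¹ kg·m/s.
KE = p²/(2m) = (5.097 × 10⁻²¹)² / (2 × 1.673 × 10⁻²⁷) = 7.764 × 10⁻¹⁵ J = 48.5 keV.

KE = 48.5 keV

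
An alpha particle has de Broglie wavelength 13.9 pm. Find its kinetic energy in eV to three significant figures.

KE = 1.07 eV

p = h/λ = 6.626 × 10⁻³⁴ / 1.390 × 10⁻¹¹ = 4.767 × 10⁻²³ kg·m/s.
KE = p²/(2m) = (4.767 × 10⁻²³)² / (2 × 6.645 × 10⁻²⁷) = 1.710 × 10⁻¹⁹ J = 1.07 eV.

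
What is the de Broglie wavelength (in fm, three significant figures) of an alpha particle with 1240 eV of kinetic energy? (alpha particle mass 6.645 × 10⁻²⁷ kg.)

λ = 408 fm

KE = 1240 eV = 1.986 × 10⁻¹⁶ J.
p = √(2mKE) = √(2 × 6.645 × 10⁻²⁷ × 1.986 × 10⁻¹⁶) = 1.625 × 10⁻²¹ kg·m/s.
λ = h/p = 6.626 × 10⁻³⁴ / 1.625 × 10⁻²¹ = 4.08 × 10⁻¹³ m = 408 fm.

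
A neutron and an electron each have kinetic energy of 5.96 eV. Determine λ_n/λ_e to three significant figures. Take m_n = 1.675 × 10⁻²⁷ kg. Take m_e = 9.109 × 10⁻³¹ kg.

At fixed KE, p = √(2mKE) so λ = h/p ∝ 1/√m.
λ_n/λ_e = √(m_e/m_n) = √(9.109 × 10⁻³¹/1.675 × 10⁻²⁷) = √(5.438 × 10⁻⁴) = 0.0233.

λ_n/λ_e = 0.0233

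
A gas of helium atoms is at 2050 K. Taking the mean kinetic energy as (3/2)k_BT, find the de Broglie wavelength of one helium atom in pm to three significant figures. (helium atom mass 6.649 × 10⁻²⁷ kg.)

KE = (3/2)k_BT = 1.5 × 1.381 × 10⁻²³ × 2050 = 4.247 × 10⁻²⁰ J.
p = √(2mKE) = √(2 × 6.649 × 10⁻²⁷ × 4.247 × 10⁻²⁰) = 2.376 × 10⁻²³ kg·m/s.
λ = h/p = 2.79 × 10⁻¹¹ m = 27.9 pm.

λ = 27.9 pm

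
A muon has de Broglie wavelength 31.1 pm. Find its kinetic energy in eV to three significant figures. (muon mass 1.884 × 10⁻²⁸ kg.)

KE = 7.52 eV

p = h/λ = 6.626 × 10⁻³⁴ / 3.110 × 10⁻¹¹ = 2.131 × 10⁻²³ kg·m/s.
KE = p²/(2m) = (2.131 × 10⁻²³)² / (2 × 1.884 × 10⁻²⁸) = 1.205 × 10⁻¹⁸ J = 7.52 eV.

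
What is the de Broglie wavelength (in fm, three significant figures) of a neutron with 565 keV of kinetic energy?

λ = 38.1 fm

KE = 565 keV = 9.051 × 10⁻¹⁴ J.
p = √(2mKE) = √(2 × 1.675 × 10⁻²⁷ × 9.051 × 10⁻¹⁴) = 1.741 × 10⁻²⁰ kg·m/s.
λ = h/p = 6.626 × 10⁻³⁴ / 1.741 × 10⁻²⁰ = 3.81 × 10⁻¹⁴ m = 38.1 fm.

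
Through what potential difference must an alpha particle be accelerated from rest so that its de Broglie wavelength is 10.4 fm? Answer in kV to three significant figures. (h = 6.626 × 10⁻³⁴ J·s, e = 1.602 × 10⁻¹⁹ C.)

V = 953 kV

p = h/λ = 6.626 × 10⁻³⁴ / 1.040 × 10⁻¹⁴ = 6.371 × 10⁻²⁰ kg·m/s.
KE = p²/(2m) = 3.054 × 10⁻¹³ J.
V = KE/2e = 3.054 × 10⁻¹³ / (2 × 1.602 × 10⁻¹⁹) = 953 kV.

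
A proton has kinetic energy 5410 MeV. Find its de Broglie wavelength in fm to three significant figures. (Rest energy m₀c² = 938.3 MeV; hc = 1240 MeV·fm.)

λ = 0.197 fm

Total energy E = KE + m₀c² = 5410 + 938.3 = 6348.3 MeV.
(pc)² = E² − (m₀c²)² = (6348.3)² − (938.3)² = 3.942 × 10⁷ MeV², so pc = 6279 MeV.
λ = hc/(pc) = 1240 MeV·fm / 6279 MeV = 0.197 fm.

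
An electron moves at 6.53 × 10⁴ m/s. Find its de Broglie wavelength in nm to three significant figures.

p = mv = 9.109 × 10⁻³¹ × 6.53 × 10⁴ = 5.948 × 10⁻²⁶ kg·m/s.
λ = h/p = 6.626 × 10⁻³⁴ / 5.948 × 10⁻²⁶ = 1.11 × 10⁻⁸ m = 11.1 nm.

λ = 11.1 nm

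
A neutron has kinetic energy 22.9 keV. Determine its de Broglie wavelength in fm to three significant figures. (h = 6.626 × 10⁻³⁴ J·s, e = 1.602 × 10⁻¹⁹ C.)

KE = 22.9 keV = 3.669 × 10⁻¹⁵ J.
p = √(2mKE) = √(2 × 1.675 × 10⁻²⁷ × 3.669 × 10⁻¹⁵) = 3.506 × 10⁻²¹ kg·m/s.
λ = h/p = 6.626 × 10⁻³⁴ / 3.506 × 10⁻²¹ = 1.89 × 10⁻¹³ m = 189 fm.

λ = 189 fm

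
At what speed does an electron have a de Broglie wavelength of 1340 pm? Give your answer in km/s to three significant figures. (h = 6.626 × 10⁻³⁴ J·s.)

v = 543 km/s

p = h/λ = 6.626 × 10⁻³⁴ / 1.340 × 10⁻⁹ = 4.945 × 10⁻²⁵ kg·m/s.
v = p/m = 4.945 × 10⁻²⁵ / 9.109 × 10⁻³¹ = 5.43 × 10⁵ m/s = 543 km/s.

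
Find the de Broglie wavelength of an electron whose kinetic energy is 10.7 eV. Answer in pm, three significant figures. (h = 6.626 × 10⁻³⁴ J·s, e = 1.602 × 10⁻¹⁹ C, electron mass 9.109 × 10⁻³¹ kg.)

λ = 375 pm

KE = 10.7 eV = 1.714 × 10⁻¹⁸ J.
p = √(2mKE) = √(2 × 9.109 × 10⁻³¹ × 1.714 × 10⁻¹⁸) = 1.767 × 10⁻²⁴ kg·m/s.
λ = h/p = 6.626 × 10⁻³⁴ / 1.767 × 10⁻²⁴ = 3.75 × 10⁻¹⁰ m = 375 pm.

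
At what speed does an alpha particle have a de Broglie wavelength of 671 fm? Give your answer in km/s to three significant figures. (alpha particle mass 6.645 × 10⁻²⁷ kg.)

p = h/λ = 6.626 × 10⁻³⁴ / 6.710 × 10⁻¹³ = 9.875 × 10⁻²² kg·m/s.
v = p/m = 9.875 × 10⁻²² / 6.645 × 10⁻²⁷ = 1.49 × 10⁵ m/s = 149 km/s.

v = 149 km/s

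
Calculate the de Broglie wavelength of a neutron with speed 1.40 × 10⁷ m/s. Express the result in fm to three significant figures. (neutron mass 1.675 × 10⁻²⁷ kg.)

λ = 28.3 fm

p = mv = 1.675 × 10⁻²⁷ × 1.40 × 10⁷ = 2.345 × 10⁻²⁰ kg·m/s.
λ = h/p = 6.626 × 10⁻³⁴ / 2.345 × 10⁻²⁰ = 2.83 × 10⁻¹⁴ m = 28.3 fm.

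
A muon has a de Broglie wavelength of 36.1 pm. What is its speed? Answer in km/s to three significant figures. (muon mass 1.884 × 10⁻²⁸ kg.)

v = 97.4 km/s

p = h/λ = 6.626 × 10⁻³⁴ / 3.610 × 10⁻¹¹ = 1.835 × 10⁻²³ kg·m/s.
v = p/m = 1.835 × 10⁻²³ / 1.884 × 10⁻²⁸ = 9.74 × 10⁴ m/s = 97.4 km/s.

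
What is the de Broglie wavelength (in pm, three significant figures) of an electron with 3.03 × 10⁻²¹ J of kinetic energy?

λ = 8920 pm

p = √(2mKE) = √(2 × 9.109 × 10⁻³¹ × 3.030 × 10⁻²¹) = 7.430 × 10⁻²⁶ kg·m/s.
λ = h/p = 6.626 × 10⁻³⁴ / 7.430 × 10⁻²⁶ = 8.92 × 10⁻⁹ m = 8920 pm.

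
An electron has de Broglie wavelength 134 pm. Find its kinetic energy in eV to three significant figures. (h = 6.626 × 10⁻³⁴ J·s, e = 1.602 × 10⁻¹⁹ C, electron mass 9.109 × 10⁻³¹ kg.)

p = h/λ = 6.626 × 10⁻³⁴ / 1.340 × 10⁻¹⁰ = 4.945 × 10⁻²⁴ kg·m/s.
KE = p²/(2m) = (4.945 × 10⁻²⁴)² / (2 × 9.109 × 10⁻³¹) = 1.342 × 10⁻¹⁷ J = 83.8 eV.

KE = 83.8 eV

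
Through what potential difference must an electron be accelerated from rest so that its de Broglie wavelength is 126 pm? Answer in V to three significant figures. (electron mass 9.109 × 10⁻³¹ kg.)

p = h/λ = 6.626 × 10⁻³⁴ / 1.260 × 10⁻¹⁰ = 5.259 × 10⁻²⁴ kg·m/s.
KE = p²/(2m) = 1.518 × 10⁻¹⁷ J.
V = KE/e = 1.518 × 10⁻¹⁷ / (1.602 × 10⁻¹⁹) = 94.8 V.

V = 94.8 V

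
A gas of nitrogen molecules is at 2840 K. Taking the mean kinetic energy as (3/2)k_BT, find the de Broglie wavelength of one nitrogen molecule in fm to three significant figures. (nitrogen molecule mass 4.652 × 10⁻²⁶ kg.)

KE = (3/2)k_BT = 1.5 × 1.381 × 10⁻²³ × 2840 = 5.883 × 10⁻²⁰ J.
p = √(2mKE) = √(2 × 4.652 × 10⁻²⁶ × 5.883 × 10⁻²⁰) = 7.398 × 10⁻²³ kg·m/s.
λ = h/p = 8.96 × 10⁻¹² m = 8960 fm.

λ = 8960 fm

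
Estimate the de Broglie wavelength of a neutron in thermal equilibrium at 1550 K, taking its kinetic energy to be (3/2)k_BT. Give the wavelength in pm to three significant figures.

λ = 63.9 pm

KE = (3/2)k_BT = 1.5 × 1.381 × 10⁻²³ × 1550 = 3.211 × 10⁻²⁰ J.
p = √(2mKE) = √(2 × 1.675 × 10⁻²⁷ × 3.211 × 10⁻²⁰) = 1.037 × 10⁻²³ kg·m/s.
λ = h/p = 6.39 × 10⁻¹¹ m = 63.9 pm.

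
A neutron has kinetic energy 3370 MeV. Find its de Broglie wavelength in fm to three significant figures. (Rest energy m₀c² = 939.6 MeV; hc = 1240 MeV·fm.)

Total energy E = KE + m₀c² = 3370 + 939.6 = 4309.6 MeV.
(pc)² = E² − (m₀c²)² = (4309.6)² − (939.6)² = 1.769 × 10⁷ MeV², so pc = 4206 MeV.
λ = hc/(pc) = 1240 MeV·fm / 4206 MeV = 0.295 fm.

λ = 0.295 fm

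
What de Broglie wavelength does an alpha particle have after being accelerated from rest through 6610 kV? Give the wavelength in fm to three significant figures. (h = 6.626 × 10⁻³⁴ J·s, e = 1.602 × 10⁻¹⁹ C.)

λ = 3.95 fm

KE = 2eV = 2 × 1.602 × 10⁻¹⁹ × 6.610 × 10⁶ = 2.118 × 10⁻¹² J.
p = √(2mKE) = √(2 × 6.645 × 10⁻²⁷ × 2.118 × 10⁻¹²) = 1.678 × 10⁻¹⁹ kg·m/s.
λ = h/p = 6.626 × 10⁻³⁴ / 1.678 × 10⁻¹⁹ = 3.95 × 10⁻¹⁵ m = 3.95 fm.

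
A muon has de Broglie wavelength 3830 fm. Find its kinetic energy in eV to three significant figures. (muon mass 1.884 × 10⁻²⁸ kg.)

KE = 496 eV

p = h/λ = 6.626 × 10⁻³⁴ / 3.830 × 10⁻¹² = 1.730 × 10⁻²² kg·m/s.
KE = p²/(2m) = (1.730 × 10⁻²²)² / (2 × 1.884 × 10⁻²⁸) = 7.943 × 10⁻¹⁷ J = 496 eV.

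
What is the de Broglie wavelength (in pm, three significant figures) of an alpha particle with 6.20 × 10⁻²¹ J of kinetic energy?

p = √(2mKE) = √(2 × 6.645 × 10⁻²⁷ × 6.200 × 10⁻²¹) = 9.077 × 10⁻²⁴ kg·m/s.
λ = h/p = 6.626 × 10⁻³⁴ / 9.077 × 10⁻²⁴ = 7.30 × 10⁻¹¹ m = 73.0 pm.

λ = 73.0 pm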